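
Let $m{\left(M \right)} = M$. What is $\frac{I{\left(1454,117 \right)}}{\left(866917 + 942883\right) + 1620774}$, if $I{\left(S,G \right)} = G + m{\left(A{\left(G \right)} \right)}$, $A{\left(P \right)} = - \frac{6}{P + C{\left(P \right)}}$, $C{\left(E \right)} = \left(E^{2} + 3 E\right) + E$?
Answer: $\frac{139171}{4080667773} \approx 3.4105 \cdot 10^{-5}$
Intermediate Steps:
$C{\left(E \right)} = E^{2} + 4 E$
$A{\left(P \right)} = - \frac{6}{P + P \left(4 + P\right)}$
$I{\left(S,G \right)} = G - \frac{6}{G \left(5 + G\right)}$
$\frac{I{\left(1454,117 \right)}}{\left(866917 + 942883\right) + 1620774} = \frac{\frac{1}{117} \frac{1}{5 + 117} \left(-6 + 117^{2} \left(5 + 117\right)\right)}{\left(866917 + 942883\right) + 1620774} = \frac{\frac{1}{117} \cdot \frac{1}{122} \left(-6 + 13689 \cdot 122\right)}{1809800 + 1620774} = \frac{\frac{1}{117} \cdot \frac{1}{122} \left(-6 + 1670058\right)}{3430574} = \frac{1}{117} \cdot \frac{1}{122} \cdot 1670052 \cdot \frac{1}{3430574} = \frac{278342}{2379} \cdot \frac{1}{3430574} = \frac{139171}{4080667773}$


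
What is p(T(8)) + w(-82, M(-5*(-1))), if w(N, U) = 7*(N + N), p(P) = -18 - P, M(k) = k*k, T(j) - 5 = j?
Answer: -1179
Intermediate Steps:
T(j) = 5 + j
M(k) = k²
w(N, U) = 14*N (w(N, U) = 7*(2*N) = 14*N)
p(T(8)) + w(-82, M(-5*(-1))) = (-18 - (5 + 8)) + 14*(-82) = (-18 - 1*13) - 1148 = (-18 - 13) - 1148 = -31 - 1148 = -1179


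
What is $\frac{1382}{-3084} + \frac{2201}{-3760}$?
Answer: $- \frac{2996051}{2898960} \approx -1.0335$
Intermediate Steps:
$\frac{1382}{-3084} + \frac{2201}{-3760} = 1382 \left(- \frac{1}{3084}\right) + 2201 \left(- \frac{1}{3760}\right) = - \frac{691}{1542} - \frac{2201}{3760} = - \frac{2996051}{2898960}$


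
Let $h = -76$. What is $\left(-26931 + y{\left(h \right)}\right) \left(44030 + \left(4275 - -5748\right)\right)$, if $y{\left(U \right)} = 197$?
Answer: $-1445052902$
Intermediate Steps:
$\left(-26931 + y{\left(h \right)}\right) \left(44030 + \left(4275 - -5748\right)\right) = \left(-26931 + 197\right) \left(44030 + \left(4275 - -5748\right)\right) = - 26734 \left(44030 + \left(4275 + 5748\right)\right) = - 26734 \left(44030 + 10023\right) = \left(-26734\right) 54053 = -1445052902$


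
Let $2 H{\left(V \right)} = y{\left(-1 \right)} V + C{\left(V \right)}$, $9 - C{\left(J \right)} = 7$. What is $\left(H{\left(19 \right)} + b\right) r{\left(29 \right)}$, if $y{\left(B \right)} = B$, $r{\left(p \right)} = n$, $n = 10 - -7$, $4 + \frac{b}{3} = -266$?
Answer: $- \frac{27829}{2} \approx -13915.0$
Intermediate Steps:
$b = -810$ ($b = -12 + 3 \left(-266\right) = -12 - 798 = -810$)
$C{\left(J \right)} = 2$ ($C{\left(J \right)} = 9 - 7 = 2$)
$n = 17$ ($n = 10 + 7 = 17$)
$r{\left(p \right)} = 17$
$H{\left(V \right)} = 1 - \frac{V}{2}$ ($H{\left(V \right)} = \frac{- V + 2}{2} = \frac{2 - V}{2} = 1 - \frac{V}{2}$)
$\left(H{\left(19 \right)} + b\right) r{\left(29 \right)} = \left(\left(1 - \frac{19}{2}\right) - 810\right) 17 = \left(- \frac{17}{2} - 810\right) 17 = \left(- \frac{1637}{2}\right) 17 = - \frac{27829}{2}$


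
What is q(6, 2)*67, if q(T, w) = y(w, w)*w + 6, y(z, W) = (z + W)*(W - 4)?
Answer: -670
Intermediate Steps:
y(z, W) = (-4 + W)*(W + z) (y(z, W) = (W + z)*(-4 + W) = (-4 + W)*(W + z))
q(T, w) = 6 + w*(-8*w + 2*w²) (q(T, w) = (w² - 4*w - 4*w + w*w)*w + 6 = (w² - 4*w - 4*w + w²)*w + 6 = (-8*w + 2*w²)*w + 6 = w*(-8*w + 2*w²) + 6 = 6 + w*(-8*w + 2*w²))
q(6, 2)*67 = (6 + 2*2²*(-4 + 2))*67 = (6 + 2*4*(-2))*67 = (6 - 16)*67 = -10*67 = -670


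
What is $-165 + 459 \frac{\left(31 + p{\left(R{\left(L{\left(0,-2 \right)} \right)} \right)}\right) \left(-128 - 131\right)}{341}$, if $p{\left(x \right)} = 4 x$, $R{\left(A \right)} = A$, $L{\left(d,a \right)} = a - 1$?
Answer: $- \frac{2315004}{341} \approx -6788.9$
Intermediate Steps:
$L{\left(d,a \right)} = -1 + a$
$-165 + 459 \frac{\left(31 + p{\left(R{\left(L{\left(0,-2 \right)} \right)} \right)}\right) \left(-128 - 131\right)}{341} = -165 + 459 \frac{\left(31 + 4 \left(-1 - 2\right)\right) \left(-128 - 131\right)}{341} = -165 + 459 \left(31 + 4 \left(-3\right)\right) \left(-259\right) \frac{1}{341} = -165 + 459 \left(31 - 12\right) \left(-259\right) \frac{1}{341} = -165 + 459 \cdot 19 \left(-259\right) \frac{1}{341} = -165 + 459 \left(\left(-4921\right) \frac{1}{341}\right) = -165 + 459 \left(- \frac{4921}{341}\right) = -165 - \frac{2258739}{341} = - \frac{2315004}{341}$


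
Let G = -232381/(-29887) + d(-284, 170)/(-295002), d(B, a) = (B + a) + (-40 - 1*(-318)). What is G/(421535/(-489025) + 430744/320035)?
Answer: 42912424623188549269/2671066652737815189 ≈ 16.066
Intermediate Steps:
d(B, a) = 278 + B + a (d(B, a) = (B + a) + (-40 + 318) = (B + a) + 278 = 278 + B + a)
G = 34273979147/4408362387 (G = -232381/(-29887) + (278 - 284 + 170)/(-295002) = -232381*(-1/29887) + 164*(-1/295002) = 232381/29887 - 82/147501 = 34273979147/4408362387 ≈ 7.7748)
G/(421535/(-489025) + 430744/320035) = 34273979147/(4408362387*(421535/(-489025) + 430744/320035)) = 34273979147/(4408362387*(421535*(-1/489025) + 430744*(1/320035))) = 34273979147/(4408362387*(-84307/97805 + 430744/320035)) = 34273979147/(4408362387*(605909047/1252040927)) = (34273979147/4408362387)*(1252040927/605909047) = 42912424623188549269/2671066652737815189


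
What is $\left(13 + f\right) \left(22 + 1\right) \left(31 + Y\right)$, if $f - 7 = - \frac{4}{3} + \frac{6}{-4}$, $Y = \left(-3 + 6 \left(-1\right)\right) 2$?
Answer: $\frac{30797}{6} \approx 5132.8$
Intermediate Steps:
$Y = -18$ ($Y = \left(-3 - 6\right) 2 = \left(-9\right) 2 = -18$)
$f = \frac{25}{6}$ ($f = 7 + \left(- \frac{4}{3} + \frac{6}{-4}\right) = 7 + \left(\left(-4\right) \frac{1}{3} + 6 \left(- \frac{1}{4}\right)\right) = 7 - \frac{17}{6} = \frac{25}{6} \approx 4.1667$)
$\left(13 + f\right) \left(22 + 1\right) \left(31 + Y\right) = \left(13 + \frac{25}{6}\right) \left(22 + 1\right) \left(31 - 18\right) = \frac{103}{6} \cdot 23 \cdot 13 = \frac{2369}{6} \cdot 13 = \frac{30797}{6}$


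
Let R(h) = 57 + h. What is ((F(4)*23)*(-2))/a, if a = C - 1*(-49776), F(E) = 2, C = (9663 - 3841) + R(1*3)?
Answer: -46/27829 ≈ -0.0016530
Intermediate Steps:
C = 5882 (C = (9663 - 3841) + (57 + 1*3) = 5822 + (57 + 3) = 5822 + 60 = 5882)
a = 55658 (a = 5882 - 1*(-49776) = 5882 + 49776 = 55658)
((F(4)*23)*(-2))/a = ((2*23)*(-2))/55658 = (46*(-2))*(1/55658) = -92*1/55658 = -46/27829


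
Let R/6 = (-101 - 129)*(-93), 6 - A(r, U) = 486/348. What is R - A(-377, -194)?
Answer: 7443453/58 ≈ 1.2834e+5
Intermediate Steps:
A(r, U) = 267/58 (A(r, U) = 6 - 486/348 = 6 - 1*81/58 = 6 - 81/58 = 267/58)
R = 128340 (R = 6*((-101 - 129)*(-93)) = 6*(-230*(-93)) = 6*21390 = 128340)
R - A(-377, -194) = 128340 - 1*267/58 = 128340 - 267/58 = 7443453/58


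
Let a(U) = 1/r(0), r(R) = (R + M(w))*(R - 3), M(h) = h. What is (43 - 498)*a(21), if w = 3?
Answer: 455/9 ≈ 50.556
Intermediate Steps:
r(R) = (-3 + R)*(3 + R) (r(R) = (R + 3)*(R - 3) = (3 + R)*(-3 + R) = (-3 + R)*(3 + R))
a(U) = -⅑ (a(U) = 1/(-9 + 0²) = 1/(-9 + 0) = 1/(-9) = -⅑)
(43 - 498)*a(21) = (43 - 498)*(-⅑) = -455*(-⅑) = 455/9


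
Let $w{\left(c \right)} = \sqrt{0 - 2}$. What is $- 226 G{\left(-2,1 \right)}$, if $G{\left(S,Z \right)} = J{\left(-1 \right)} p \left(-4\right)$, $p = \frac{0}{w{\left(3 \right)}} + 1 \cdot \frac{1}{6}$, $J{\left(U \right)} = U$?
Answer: $- \frac{452}{3} \approx -150.67$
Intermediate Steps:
$w{\left(c \right)} = i \sqrt{2}$ ($w{\left(c \right)} = \sqrt{-2} = i \sqrt{2}$)
$p = \frac{1}{6}$ ($p = \frac{0}{i \sqrt{2}} + 1 \cdot \frac{1}{6} = 0 \left(- \frac{i \sqrt{2}}{2}\right) + 1 \cdot \frac{1}{6} = 0 + \frac{1}{6} = \frac{1}{6} \approx 0.16667$)
$G{\left(S,Z \right)} = \frac{2}{3}$ ($G{\left(S,Z \right)} = \left(-1\right) \frac{1}{6} \left(-4\right) = \left(- \frac{1}{6}\right) \left(-4\right) = \frac{2}{3}$)
$- 226 G{\left(-2,1 \right)} = \left(-226\right) \frac{2}{3} = - \frac{452}{3}$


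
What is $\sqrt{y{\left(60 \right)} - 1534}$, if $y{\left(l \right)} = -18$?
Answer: $4 i \sqrt{97} \approx 39.395 i$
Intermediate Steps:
$\sqrt{y{\left(60 \right)} - 1534} = \sqrt{-18 - 1534} = \sqrt{-1552} = 4 i \sqrt{97}$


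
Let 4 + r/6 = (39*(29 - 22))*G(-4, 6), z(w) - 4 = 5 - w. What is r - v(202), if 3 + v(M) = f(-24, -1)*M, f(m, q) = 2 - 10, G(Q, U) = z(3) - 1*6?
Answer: 1595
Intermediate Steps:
z(w) = 9 - w (z(w) = 4 + (5 - w) = 9 - w)
G(Q, U) = 0 (G(Q, U) = (9 - 1*3) - 1*6 = (9 - 3) - 6 = 6 - 6 = 0)
f(m, q) = -8
v(M) = -3 - 8*M
r = -24 (r = -24 + 6*((39*(29 - 22))*0) = -24 + 6*((39*7)*0) = -24 + 6*(273*0) = -24 + 6*0 = -24 + 0 = -24)
r - v(202) = -24 - (-3 - 8*202) = -24 - (-3 - 1616) = -24 - 1*(-1619) = -24 + 1619 = 1595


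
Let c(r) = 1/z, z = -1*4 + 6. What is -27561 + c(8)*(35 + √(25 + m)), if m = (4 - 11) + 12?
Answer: -55087/2 + √30/2 ≈ -27541.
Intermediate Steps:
z = 2 (z = -4 + 6 = 2)
m = 5 (m = -7 + 12 = 5)
c(r) = ½ (c(r) = 1/2 = ½)
-27561 + c(8)*(35 + √(25 + m)) = -27561 + (35 + √(25 + 5))/2 = -27561 + (35 + √30)/2 = -27561 + (35/2 + √30/2) = -55087/2 + √30/2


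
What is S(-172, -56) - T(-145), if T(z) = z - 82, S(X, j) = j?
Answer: 171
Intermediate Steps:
T(z) = -82 + z
S(-172, -56) - T(-145) = -56 - (-82 - 145) = -56 - 1*(-227) = -56 + 227 = 171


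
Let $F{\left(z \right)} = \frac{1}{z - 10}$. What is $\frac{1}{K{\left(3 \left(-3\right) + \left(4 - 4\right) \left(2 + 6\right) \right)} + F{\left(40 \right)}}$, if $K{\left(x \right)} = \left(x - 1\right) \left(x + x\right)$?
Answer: $\frac{30}{5401} \approx 0.0055545$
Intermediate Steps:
$F{\left(z \right)} = \frac{1}{-10 + z}$
$K{\left(x \right)} = 2 x \left(-1 + x\right)$ ($K{\left(x \right)} = \left(-1 + x\right) 2 x = 2 x \left(-1 + x\right)$)
$\frac{1}{K{\left(3 \left(-3\right) + \left(4 - 4\right) \left(2 + 6\right) \right)} + F{\left(40 \right)}} = \frac{1}{2 \left(3 \left(-3\right) + \left(4 - 4\right) \left(2 + 6\right)\right) \left(-1 + \left(3 \left(-3\right) + \left(4 - 4\right) \left(2 + 6\right)\right)\right) + \frac{1}{-10 + 40}} = \frac{1}{2 \left(-9 + 0 \cdot 8\right) \left(-1 + \left(-9 + 0 \cdot 8\right)\right) + \frac{1}{30}} = \frac{1}{2 \left(-9 + 0\right) \left(-1 + \left(-9 + 0\right)\right) + \frac{1}{30}} = \frac{1}{2 \left(-9\right) \left(-1 - 9\right) + \frac{1}{30}} = \frac{1}{2 \left(-9\right) \left(-10\right) + \frac{1}{30}} = \frac{1}{180 + \frac{1}{30}} = \frac{1}{\frac{5401}{30}} = \frac{30}{5401}$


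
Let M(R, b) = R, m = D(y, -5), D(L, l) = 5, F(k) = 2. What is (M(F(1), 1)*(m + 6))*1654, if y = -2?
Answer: 36388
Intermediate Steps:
m = 5
(M(F(1), 1)*(m + 6))*1654 = (2*(5 + 6))*1654 = (2*11)*1654 = 22*1654 = 36388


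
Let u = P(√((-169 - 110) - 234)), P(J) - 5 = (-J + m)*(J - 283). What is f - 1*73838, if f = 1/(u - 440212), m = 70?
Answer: -1732796140081262/23467538937 - 353*I*√57/70402616811 ≈ -73838.0 - 3.7855e-8*I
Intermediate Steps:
P(J) = 5 + (-283 + J)*(70 - J) (P(J) = 5 + (-J + 70)*(J - 283) = 5 + (70 - J)*(-283 + J) = 5 + (-283 + J)*(70 - J))
u = -19292 + 1059*I*√57 (u = -19805 - (√((-169 - 110) - 234))² + 353*√((-169 - 110) - 234) = -19805 - (√(-279 - 234))² + 353*√(-279 - 234) = -19805 - (√(-513))² + 353*√(-513) = -19805 - (3*I*√57)² + 353*(3*I*√57) = -19805 - 1*(-513) + 1059*I*√57 = -19805 + 513 + 1059*I*√57 = -19292 + 1059*I*√57 ≈ -19292.0 + 7995.3*I)
f = 1/(-459504 + 1059*I*√57) (f = 1/((-19292 + 1059*I*√57) - 440212) = 1/(-459504 + 1059*I*√57) ≈ -2.1756e-6 - 3.785e-8*I)
f - 1*73838 = (-51056/23467538937 - 353*I*√57/70402616811) - 1*73838 = (-51056/23467538937 - 353*I*√57/70402616811) - 73838 = -1732796140081262/23467538937 - 353*I*√57/70402616811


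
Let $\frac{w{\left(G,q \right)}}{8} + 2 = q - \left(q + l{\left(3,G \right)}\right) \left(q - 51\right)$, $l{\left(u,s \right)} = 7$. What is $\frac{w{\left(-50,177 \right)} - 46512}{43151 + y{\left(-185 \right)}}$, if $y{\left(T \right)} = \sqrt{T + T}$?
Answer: $- \frac{9949930184}{1862009171} + \frac{230584 i \sqrt{370}}{1862009171} \approx -5.3437 + 0.002382 i$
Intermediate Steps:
$w{\left(G,q \right)} = -16 + 8 q - 8 \left(-51 + q\right) \left(7 + q\right)$ ($w{\left(G,q \right)} = -16 + 8 \left(q - \left(q + 7\right) \left(q - 51\right)\right) = -16 + 8 \left(q - \left(7 + q\right) \left(-51 + q\right)\right) = -16 + 8 \left(q - \left(-51 + q\right) \left(7 + q\right)\right) = -16 + \left(8 q - 8 \left(-51 + q\right) \left(7 + q\right)\right) = -16 + 8 q - 8 \left(-51 + q\right) \left(7 + q\right)$)
$y{\left(T \right)} = \sqrt{2} \sqrt{T}$ ($y{\left(T \right)} = \sqrt{2 T} = \sqrt{2} \sqrt{T}$)
$\frac{w{\left(-50,177 \right)} - 46512}{43151 + y{\left(-185 \right)}} = \frac{\left(2840 - 8 \cdot 177^{2} + 360 \cdot 177\right) - 46512}{43151 + \sqrt{2} \sqrt{-185}} = \frac{\left(2840 - 250632 + 63720\right) - 46512}{43151 + \sqrt{2} i \sqrt{185}} = \frac{\left(2840 - 250632 + 63720\right) - 46512}{43151 + i \sqrt{370}} = \frac{-184072 - 46512}{43151 + i \sqrt{370}} = - \frac{230584}{43151 + i \sqrt{370}}$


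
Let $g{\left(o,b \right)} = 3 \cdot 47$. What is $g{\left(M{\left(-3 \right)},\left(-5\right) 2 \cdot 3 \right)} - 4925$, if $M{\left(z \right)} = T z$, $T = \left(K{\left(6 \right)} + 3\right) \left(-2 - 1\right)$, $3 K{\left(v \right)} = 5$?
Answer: $-4784$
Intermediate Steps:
$K{\left(v \right)} = \frac{5}{3}$ ($K{\left(v \right)} = \frac{1}{3} \cdot 5 = \frac{5}{3}$)
$T = -14$ ($T = \left(\frac{5}{3} + 3\right) \left(-2 - 1\right) = \frac{14}{3} \left(-3\right) = -14$)
$M{\left(z \right)} = - 14 z$
$g{\left(o,b \right)} = 141$
$g{\left(M{\left(-3 \right)},\left(-5\right) 2 \cdot 3 \right)} - 4925 = 141 - 4925 = -4784$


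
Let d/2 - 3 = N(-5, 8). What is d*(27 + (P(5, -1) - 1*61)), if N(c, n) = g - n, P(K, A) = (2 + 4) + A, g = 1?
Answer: 232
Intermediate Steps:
P(K, A) = 6 + A
N(c, n) = 1 - n
d = -8 (d = 6 + 2*(1 - 1*8) = 6 + 2*(1 - 8) = 6 + 2*(-7) = 6 - 14 = -8)
d*(27 + (P(5, -1) - 1*61)) = -8*(27 + ((6 - 1) - 1*61)) = -8*(27 + (5 - 61)) = -8*(27 - 56) = -8*(-29) = 232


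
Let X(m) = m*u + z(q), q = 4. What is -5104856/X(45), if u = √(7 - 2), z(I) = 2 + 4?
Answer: 10209712/3363 - 25524280*√5/1121 ≈ -47878.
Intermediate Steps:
z(I) = 6
u = √5 ≈ 2.2361
X(m) = 6 + m*√5 (X(m) = m*√5 + 6 = 6 + m*√5)
-5104856/X(45) = -5104856/(6 + 45*√5)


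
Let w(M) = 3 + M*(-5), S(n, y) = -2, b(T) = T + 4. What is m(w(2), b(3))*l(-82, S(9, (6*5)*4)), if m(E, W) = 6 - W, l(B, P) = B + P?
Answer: 84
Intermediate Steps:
b(T) = 4 + T
w(M) = 3 - 5*M
m(w(2), b(3))*l(-82, S(9, (6*5)*4)) = (6 - (4 + 3))*(-82 - 2) = (6 - 1*7)*(-84) = (6 - 7)*(-84) = -1*(-84) = 84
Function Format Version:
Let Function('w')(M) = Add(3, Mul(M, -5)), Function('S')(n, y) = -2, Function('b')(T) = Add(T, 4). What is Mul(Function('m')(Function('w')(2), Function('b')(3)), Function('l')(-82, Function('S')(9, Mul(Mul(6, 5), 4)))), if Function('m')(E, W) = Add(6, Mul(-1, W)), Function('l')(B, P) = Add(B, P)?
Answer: 84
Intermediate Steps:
Function('b')(T) = Add(4, T)
Function('w')(M) = Add(3, Mul(-5, M))
Mul(Function('m')(Function('w')(2), Function('b')(3)), Function('l')(-82, Function('S')(9, Mul(Mul(6, 5), 4)))) = Mul(Add(6, Mul(-1, Add(4, 3))), Add(-82, -2)) = Mul(Add(6, Mul(-1, 7)), -84) = Mul(Add(6, -7), -84) = Mul(-1, -84) = 84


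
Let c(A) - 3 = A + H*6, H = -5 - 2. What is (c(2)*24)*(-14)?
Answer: 12432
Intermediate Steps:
H = -7
c(A) = -39 + A (c(A) = 3 + (A - 7*6) = 3 + (A - 42) = 3 + (-42 + A) = -39 + A)
(c(2)*24)*(-14) = ((-39 + 2)*24)*(-14) = -37*24*(-14) = -888*(-14) = 12432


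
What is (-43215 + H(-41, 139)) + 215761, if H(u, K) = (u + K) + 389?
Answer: 173033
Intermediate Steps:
H(u, K) = 389 + K + u (H(u, K) = (K + u) + 389 = 389 + K + u)
(-43215 + H(-41, 139)) + 215761 = (-43215 + (389 + 139 - 41)) + 215761 = (-43215 + 487) + 215761 = -42728 + 215761 = 173033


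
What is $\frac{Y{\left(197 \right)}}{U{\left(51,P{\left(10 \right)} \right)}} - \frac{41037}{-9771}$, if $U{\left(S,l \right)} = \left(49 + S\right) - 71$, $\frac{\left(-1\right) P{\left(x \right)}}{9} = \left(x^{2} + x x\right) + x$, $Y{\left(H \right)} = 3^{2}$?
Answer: $\frac{426004}{94453} \approx 4.5102$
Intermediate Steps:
$Y{\left(H \right)} = 9$
$P{\left(x \right)} = - 18 x^{2} - 9 x$ ($P{\left(x \right)} = - 9 \left(\left(x^{2} + x x\right) + x\right) = - 9 \left(\left(x^{2} + x^{2}\right) + x\right) = - 9 \left(2 x^{2} + x\right) = - 9 \left(x + 2 x^{2}\right) = - 18 x^{2} - 9 x$)
$U{\left(S,l \right)} = -22 + S$
$\frac{Y{\left(197 \right)}}{U{\left(51,P{\left(10 \right)} \right)}} - \frac{41037}{-9771} = \frac{9}{-22 + 51} - \frac{41037}{-9771} = \frac{9}{29} - - \frac{13679}{3257} = 9 \cdot \frac{1}{29} + \frac{13679}{3257} = \frac{9}{29} + \frac{13679}{3257} = \frac{426004}{94453}$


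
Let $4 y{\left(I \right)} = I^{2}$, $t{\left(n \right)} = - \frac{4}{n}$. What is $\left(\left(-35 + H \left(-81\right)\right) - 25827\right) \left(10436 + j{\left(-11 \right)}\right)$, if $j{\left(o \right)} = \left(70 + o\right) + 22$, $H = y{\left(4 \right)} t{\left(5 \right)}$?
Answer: $- \frac{1346323238}{5} \approx -2.6926 \cdot 10^{8}$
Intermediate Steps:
$y{\left(I \right)} = \frac{I^{2}}{4}$
$H = - \frac{16}{5}$ ($H = \frac{4^{2}}{4} \left(- \frac{4}{5}\right) = \frac{1}{4} \cdot 16 \left(\left(-4\right) \frac{1}{5}\right) = 4 \left(- \frac{4}{5}\right) = - \frac{16}{5} \approx -3.2$)
$j{\left(o \right)} = 92 + o$
$\left(\left(-35 + H \left(-81\right)\right) - 25827\right) \left(10436 + j{\left(-11 \right)}\right) = \left(\left(-35 - - \frac{1296}{5}\right) - 25827\right) \left(10436 + \left(92 - 11\right)\right) = \left(\left(-35 + \frac{1296}{5}\right) - 25827\right) \left(10436 + 81\right) = \left(\frac{1121}{5} - 25827\right) 10517 = \left(- \frac{128014}{5}\right) 10517 = - \frac{1346323238}{5}$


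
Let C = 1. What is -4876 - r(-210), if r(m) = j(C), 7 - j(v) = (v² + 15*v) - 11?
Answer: -4878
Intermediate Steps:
j(v) = 18 - v² - 15*v (j(v) = 7 - ((v² + 15*v) - 11) = 7 - (-11 + v² + 15*v) = 7 + (11 - v² - 15*v) = 18 - v² - 15*v)
r(m) = 2 (r(m) = 18 - 1*1² - 15*1 = 18 - 1*1 - 15 = 18 - 1 - 15 = 2)
-4876 - r(-210) = -4876 - 1*2 = -4876 - 2 = -4878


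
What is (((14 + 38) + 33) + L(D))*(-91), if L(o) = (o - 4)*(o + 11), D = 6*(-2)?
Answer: -9191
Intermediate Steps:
D = -12
L(o) = (-4 + o)*(11 + o)
(((14 + 38) + 33) + L(D))*(-91) = (((14 + 38) + 33) + (-44 + (-12)**2 + 7*(-12)))*(-91) = ((52 + 33) + (-44 + 144 - 84))*(-91) = (85 + 16)*(-91) = 101*(-91) = -9191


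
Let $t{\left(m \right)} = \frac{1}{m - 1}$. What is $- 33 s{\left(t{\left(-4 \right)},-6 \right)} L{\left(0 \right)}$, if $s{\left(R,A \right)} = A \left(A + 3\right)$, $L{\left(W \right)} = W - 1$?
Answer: $594$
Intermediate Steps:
$L{\left(W \right)} = -1 + W$ ($L{\left(W \right)} = W - 1 = -1 + W$)
$t{\left(m \right)} = \frac{1}{-1 + m}$
$s{\left(R,A \right)} = A \left(3 + A\right)$
$- 33 s{\left(t{\left(-4 \right)},-6 \right)} L{\left(0 \right)} = - 33 \left(- 6 \left(3 - 6\right)\right) \left(-1 + 0\right) = - 33 \left(\left(-6\right) \left(-3\right)\right) \left(-1\right) = \left(-33\right) 18 \left(-1\right) = \left(-594\right) \left(-1\right) = 594$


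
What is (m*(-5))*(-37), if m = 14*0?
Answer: 0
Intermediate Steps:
m = 0
(m*(-5))*(-37) = (0*(-5))*(-37) = 0*(-37) = 0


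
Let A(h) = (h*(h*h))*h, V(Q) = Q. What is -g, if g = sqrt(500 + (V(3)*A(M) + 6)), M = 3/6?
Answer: -sqrt(8099)/4 ≈ -22.499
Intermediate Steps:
M = 1/2 (M = 3*(1/6) = 1/2 ≈ 0.50000)
A(h) = h**4 (A(h) = (h*h**2)*h = h**3*h = h**4)
g = sqrt(8099)/4 (g = sqrt(500 + (3*(1/2)**4 + 6)) = sqrt(500 + (3*(1/16) + 6)) = sqrt(500 + (3/16 + 6)) = sqrt(500 + 99/16) = sqrt(8099/16) = sqrt(8099)/4 ≈ 22.499)
-g = -sqrt(8099)/4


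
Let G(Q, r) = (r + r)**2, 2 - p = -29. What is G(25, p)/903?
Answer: 3844/903 ≈ 4.2569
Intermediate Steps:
p = 31 (p = 2 - 1*(-29) = 2 + 29 = 31)
G(Q, r) = 4*r**2 (G(Q, r) = (2*r)**2 = 4*r**2)
G(25, p)/903 = (4*31**2)/903 = (4*961)*(1/903) = 3844*(1/903) = 3844/903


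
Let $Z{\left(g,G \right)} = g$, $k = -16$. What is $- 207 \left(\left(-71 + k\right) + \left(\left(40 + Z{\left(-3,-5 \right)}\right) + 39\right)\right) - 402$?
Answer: $1875$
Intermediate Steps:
$- 207 \left(\left(-71 + k\right) + \left(\left(40 + Z{\left(-3,-5 \right)}\right) + 39\right)\right) - 402 = - 207 \left(\left(-71 - 16\right) + \left(\left(40 - 3\right) + 39\right)\right) - 402 = - 207 \left(-87 + \left(37 + 39\right)\right) - 402 = - 207 \left(-87 + 76\right) - 402 = \left(-207\right) \left(-11\right) - 402 = 2277 - 402 = 1875$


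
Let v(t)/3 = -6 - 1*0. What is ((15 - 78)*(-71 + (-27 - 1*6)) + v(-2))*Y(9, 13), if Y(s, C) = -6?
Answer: -39204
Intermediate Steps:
v(t) = -18 (v(t) = 3*(-6 - 1*0) = 3*(-6 + 0) = 3*(-6) = -18)
((15 - 78)*(-71 + (-27 - 1*6)) + v(-2))*Y(9, 13) = ((15 - 78)*(-71 + (-27 - 1*6)) - 18)*(-6) = (-63*(-71 + (-27 - 6)) - 18)*(-6) = (-63*(-71 - 33) - 18)*(-6) = (-63*(-104) - 18)*(-6) = (6552 - 18)*(-6) = 6534*(-6) = -39204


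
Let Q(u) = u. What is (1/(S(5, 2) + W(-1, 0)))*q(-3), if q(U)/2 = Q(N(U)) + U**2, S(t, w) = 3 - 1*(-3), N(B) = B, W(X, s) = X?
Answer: 12/5 ≈ 2.4000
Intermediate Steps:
S(t, w) = 6 (S(t, w) = 3 + 3 = 6)
q(U) = 2*U + 2*U**2 (q(U) = 2*(U + U**2) = 2*U + 2*U**2)
(1/(S(5, 2) + W(-1, 0)))*q(-3) = (1/(6 - 1))*(2*(-3)*(1 - 3)) = (1/5)*(2*(-3)*(-2)) = (1*(1/5))*12 = (1/5)*12 = 12/5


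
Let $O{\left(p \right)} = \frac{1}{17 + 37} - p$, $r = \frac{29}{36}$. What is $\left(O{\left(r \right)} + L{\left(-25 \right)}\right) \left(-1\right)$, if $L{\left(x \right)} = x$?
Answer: $\frac{2785}{108} \approx 25.787$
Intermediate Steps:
$r = \frac{29}{36}$ ($r = 29 \cdot \frac{1}{36} = \frac{29}{36} \approx 0.80556$)
$O{\left(p \right)} = \frac{1}{54} - p$
$\left(O{\left(r \right)} + L{\left(-25 \right)}\right) \left(-1\right) = \left(\left(\frac{1}{54} - \frac{29}{36}\right) - 25\right) \left(-1\right) = \left(- \frac{85}{108} - 25\right) \left(-1\right) = \left(- \frac{2785}{108}\right) \left(-1\right) = \frac{2785}{108}$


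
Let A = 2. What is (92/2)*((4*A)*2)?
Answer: 736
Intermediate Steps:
(92/2)*((4*A)*2) = (92/2)*((4*2)*2) = (92*(1/2))*(8*2) = 46*16 = 736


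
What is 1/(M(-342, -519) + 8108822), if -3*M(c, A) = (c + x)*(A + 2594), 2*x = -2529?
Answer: 2/18439969 ≈ 1.0846e-7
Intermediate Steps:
x = -2529/2 (x = (½)*(-2529) = -2529/2 ≈ -1264.5)
M(c, A) = -(2594 + A)*(-2529/2 + c)/3 (M(c, A) = -(c - 2529/2)*(A + 2594)/3 = -(-2529/2 + c)*(2594 + A)/3 = -(2594 + A)*(-2529/2 + c)/3)
1/(M(-342, -519) + 8108822) = 1/((1093371 - 2594/3*(-342) + (843/2)*(-519) - ⅓*(-519)*(-342)) + 8108822) = 1/((1093371 + 295716 - 437517/2 - 59166) + 8108822) = 1/(2222325/2 + 8108822) = 1/(18439969/2) = 2/18439969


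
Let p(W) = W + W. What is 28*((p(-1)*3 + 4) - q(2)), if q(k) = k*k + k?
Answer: -224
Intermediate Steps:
p(W) = 2*W
q(k) = k + k² (q(k) = k² + k = k + k²)
28*((p(-1)*3 + 4) - q(2)) = 28*(((2*(-1))*3 + 4) - 2*(1 + 2)) = 28*((-2*3 + 4) - 2*3) = 28*((-6 + 4) - 1*6) = 28*(-2 - 6) = 28*(-8) = -224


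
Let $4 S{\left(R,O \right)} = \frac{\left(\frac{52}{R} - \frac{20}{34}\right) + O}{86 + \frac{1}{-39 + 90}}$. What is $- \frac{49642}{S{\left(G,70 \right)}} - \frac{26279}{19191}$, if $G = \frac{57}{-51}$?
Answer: $- \frac{13234808370557}{17732484} \approx -7.4636 \cdot 10^{5}$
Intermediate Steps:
$G = - \frac{19}{17}$ ($G = 57 \left(- \frac{1}{51}\right) = - \frac{19}{17} \approx -1.1176$)
$S{\left(R,O \right)} = - \frac{15}{8774} + \frac{51 O}{17548} + \frac{663}{4387 R}$ ($S{\left(R,O \right)} = \frac{\left(\left(\frac{52}{R} - \frac{20}{34}\right) + O\right) \frac{1}{86 + \frac{1}{-39 + 90}}}{4} = \frac{\left(\left(\frac{52}{R} - \frac{10}{17}\right) + O\right) \frac{1}{86 + \frac{1}{51}}}{4} = \frac{\left(\left(- \frac{10}{17} + \frac{52}{R}\right) + O\right) \frac{1}{\frac{4387}{51}}}{4} = \frac{\left(- \frac{10}{17} + O + \frac{52}{R}\right) \frac{51}{4387}}{4} = \frac{- \frac{30}{4387} + \frac{51 O}{4387} + \frac{2652}{4387 R}}{4} = - \frac{15}{8774} + \frac{51 O}{17548} + \frac{663}{4387 R}$)
$- \frac{49642}{S{\left(G,70 \right)}} - \frac{26279}{19191} = - \frac{49642}{\frac{3}{17548} \frac{1}{- \frac{19}{17}} \left(884 - \frac{19 \left(-10 + 17 \cdot 70\right)}{17}\right)} - \frac{26279}{19191} = - \frac{49642}{\frac{3}{17548} \left(- \frac{17}{19}\right) \left(884 - \frac{19 \left(-10 + 1190\right)}{17}\right)} - \frac{26279}{19191} = - \frac{49642}{\frac{3}{17548} \left(- \frac{17}{19}\right) \left(884 - \frac{22420}{17}\right)} - \frac{26279}{19191} = - \frac{49642}{\frac{3}{17548} \left(- \frac{17}{19}\right) \left(- \frac{7392}{17}\right)} - \frac{26279}{19191} = - \frac{49642}{\frac{5544}{83353}} - \frac{26279}{19191} = \left(-49642\right) \frac{83353}{5544} - \frac{26279}{19191} = - \frac{2068904813}{2772} - \frac{26279}{19191} = - \frac{13234808370557}{17732484}$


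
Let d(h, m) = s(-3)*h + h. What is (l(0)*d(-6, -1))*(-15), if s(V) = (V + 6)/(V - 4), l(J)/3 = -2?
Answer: -2160/7 ≈ -308.57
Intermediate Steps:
l(J) = -6 (l(J) = 3*(-2) = -6)
s(V) = (6 + V)/(-4 + V)
d(h, m) = 4*h/7 (d(h, m) = ((6 - 3)/(-4 - 3))*h + h = (3/(-7))*h + h = (-1/7*3)*h + h = -3*h/7 + h = 4*h/7)
(l(0)*d(-6, -1))*(-15) = -24*(-6)/7*(-15) = -6*(-24/7)*(-15) = (144/7)*(-15) = -2160/7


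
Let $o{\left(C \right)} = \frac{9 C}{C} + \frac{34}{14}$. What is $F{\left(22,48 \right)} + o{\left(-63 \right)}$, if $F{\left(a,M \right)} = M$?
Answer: $\frac{416}{7} \approx 59.429$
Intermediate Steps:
$o{\left(C \right)} = \frac{80}{7}$ ($o{\left(C \right)} = 9 + 34 \cdot \frac{1}{14} = 9 + \frac{17}{7} = \frac{80}{7}$)
$F{\left(22,48 \right)} + o{\left(-63 \right)} = 48 + \frac{80}{7} = \frac{416}{7}$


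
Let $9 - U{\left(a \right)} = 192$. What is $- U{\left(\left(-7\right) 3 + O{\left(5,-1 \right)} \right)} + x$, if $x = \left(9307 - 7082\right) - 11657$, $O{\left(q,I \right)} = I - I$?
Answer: $-9249$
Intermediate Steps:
$O{\left(q,I \right)} = 0$
$U{\left(a \right)} = -183$ ($U{\left(a \right)} = 9 - 192 = -183$)
$x = -9432$ ($x = 2225 - 11657 = -9432$)
$- U{\left(\left(-7\right) 3 + O{\left(5,-1 \right)} \right)} + x = \left(-1\right) \left(-183\right) - 9432 = 183 - 9432 = -9249$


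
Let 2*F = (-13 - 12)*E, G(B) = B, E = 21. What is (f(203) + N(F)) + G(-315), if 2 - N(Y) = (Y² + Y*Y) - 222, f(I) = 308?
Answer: -275191/2 ≈ -1.3760e+5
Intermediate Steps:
F = -525/2 (F = ((-13 - 12)*21)/2 = (-25*21)/2 = (½)*(-525) = -525/2 ≈ -262.50)
N(Y) = 224 - 2*Y² (N(Y) = 2 - ((Y² + Y*Y) - 222) = 2 - ((Y² + Y²) - 222) = 2 - (2*Y² - 222) = 2 - (-222 + 2*Y²) = 2 + (222 - 2*Y²) = 224 - 2*Y²)
(f(203) + N(F)) + G(-315) = (308 + (224 - 2*(-525/2)²)) - 315 = (308 + (224 - 2*275625/4)) - 315 = (308 + (224 - 275625/2)) - 315 = (308 - 275177/2) - 315 = -274561/2 - 315 = -275191/2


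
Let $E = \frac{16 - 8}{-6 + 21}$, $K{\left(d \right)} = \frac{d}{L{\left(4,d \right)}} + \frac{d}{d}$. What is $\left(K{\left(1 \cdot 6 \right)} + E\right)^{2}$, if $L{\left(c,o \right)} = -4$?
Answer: $\frac{1}{900} \approx 0.0011111$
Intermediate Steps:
$K{\left(d \right)} = 1 - \frac{d}{4}$ ($K{\left(d \right)} = \frac{d}{-4} + \frac{d}{d} = d \left(- \frac{1}{4}\right) + 1 = - \frac{d}{4} + 1 = 1 - \frac{d}{4}$)
$E = \frac{8}{15} \approx 0.53333$
$\left(K{\left(1 \cdot 6 \right)} + E\right)^{2} = \left(\left(1 - \frac{1 \cdot 6}{4}\right) + \frac{8}{15}\right)^{2} = \left(\left(1 - \frac{3}{2}\right) + \frac{8}{15}\right)^{2} = \left(- \frac{1}{2} + \frac{8}{15}\right)^{2} = \left(\frac{1}{30}\right)^{2} = \frac{1}{900}$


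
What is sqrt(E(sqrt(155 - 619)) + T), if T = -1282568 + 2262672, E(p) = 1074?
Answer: sqrt(981178) ≈ 990.54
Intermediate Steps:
T = 980104
sqrt(E(sqrt(155 - 619)) + T) = sqrt(1074 + 980104) = sqrt(981178)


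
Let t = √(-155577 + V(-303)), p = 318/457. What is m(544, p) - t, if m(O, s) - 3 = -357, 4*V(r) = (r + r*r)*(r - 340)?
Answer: -354 - I*√59460666/2 ≈ -354.0 - 3855.5*I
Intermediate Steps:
V(r) = (-340 + r)*(r + r²)/4 (V(r) = ((r + r*r)*(r - 340))/4 = ((r + r²)*(-340 + r))/4 = ((-340 + r)*(r + r²))/4 = (-340 + r)*(r + r²)/4)
p = 318/457 (p = 318*(1/457) = 318/457 ≈ 0.69584)
m(O, s) = -354 (m(O, s) = 3 - 357 = -354)
t = I*√59460666/2 (t = √(-155577 + (¼)*(-303)*(-340 + (-303)² - 339*(-303))) = √(-155577 + (¼)*(-303)*(-340 + 91809 + 102717)) = √(-155577 + (¼)*(-303)*194186) = √(-155577 - 29419179/2) = √(-29730333/2) = I*√59460666/2 ≈ 3855.5*I)
m(544, p) - t = -354 - I*√59460666/2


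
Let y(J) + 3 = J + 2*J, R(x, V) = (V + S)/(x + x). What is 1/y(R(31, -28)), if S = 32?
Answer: -31/87 ≈ -0.35632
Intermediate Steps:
R(x, V) = (32 + V)/(2*x) (R(x, V) = (V + 32)/(x + x) = (32 + V)/((2*x)) = (32 + V)*(1/(2*x)) = (32 + V)/(2*x))
y(J) = -3 + 3*J (y(J) = -3 + (J + 2*J) = -3 + 3*J)
1/y(R(31, -28)) = 1/(-3 + 3*((½)*(32 - 28)/31)) = 1/(-3 + 3*((½)*(1/31)*4)) = 1/(-3 + 3*(2/31)) = 1/(-3 + 6/31) = 1/(-87/31) = -31/87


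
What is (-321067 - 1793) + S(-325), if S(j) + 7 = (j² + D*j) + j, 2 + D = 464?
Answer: -367717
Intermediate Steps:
D = 462 (D = -2 + 464 = 462)
S(j) = -7 + j² + 463*j (S(j) = -7 + ((j² + 462*j) + j) = -7 + (j² + 463*j) = -7 + j² + 463*j)
(-321067 - 1793) + S(-325) = (-321067 - 1793) + (-7 + (-325)² + 463*(-325)) = -322860 + (-7 + 105625 - 150475) = -322860 - 44857 = -367717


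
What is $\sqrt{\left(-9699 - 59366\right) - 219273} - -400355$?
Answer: $400355 + i \sqrt{288338} \approx 4.0036 \cdot 10^{5} + 536.97 i$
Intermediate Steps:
$\sqrt{\left(-9699 - 59366\right) - 219273} - -400355 = \sqrt{\left(-9699 - 59366\right) - 219273} + 400355 = \sqrt{-69065 - 219273} + 400355 = \sqrt{-288338} + 400355 = i \sqrt{288338} + 400355 = 400355 + i \sqrt{288338}$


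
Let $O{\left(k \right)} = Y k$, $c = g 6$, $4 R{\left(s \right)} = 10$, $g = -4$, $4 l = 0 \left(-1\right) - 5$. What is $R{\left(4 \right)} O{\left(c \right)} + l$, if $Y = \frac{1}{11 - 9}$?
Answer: $- \frac{125}{4} \approx -31.25$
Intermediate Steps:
$l = - \frac{5}{4}$ ($l = \frac{0 \left(-1\right) - 5}{4} = \frac{0 - 5}{4} = \frac{1}{4} \left(-5\right) = - \frac{5}{4} \approx -1.25$)
$R{\left(s \right)} = \frac{5}{2}$ ($R{\left(s \right)} = \frac{1}{4} \cdot 10 = \frac{5}{2}$)
$c = -24$ ($c = \left(-4\right) 6 = -24$)
$Y = \frac{1}{2} \approx 0.5$
$O{\left(k \right)} = \frac{k}{2}$
$R{\left(4 \right)} O{\left(c \right)} + l = \frac{5 \cdot \frac{1}{2} \left(-24\right)}{2} - \frac{5}{4} = \frac{5}{2} \left(-12\right) - \frac{5}{4} = -30 - \frac{5}{4} = - \frac{125}{4}$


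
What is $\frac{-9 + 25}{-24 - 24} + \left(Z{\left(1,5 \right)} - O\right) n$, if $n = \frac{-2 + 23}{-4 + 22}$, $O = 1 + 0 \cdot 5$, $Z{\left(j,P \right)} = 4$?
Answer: $\frac{19}{6} \approx 3.1667$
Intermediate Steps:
$O = 1$ ($O = 1 + 0 = 1$)
$n = \frac{7}{6}$ ($n = \frac{21}{18} = 21 \cdot \frac{1}{18} = \frac{7}{6} \approx 1.1667$)
$\frac{-9 + 25}{-24 - 24} + \left(Z{\left(1,5 \right)} - O\right) n = \frac{-9 + 25}{-24 - 24} + \left(4 - 1\right) \frac{7}{6} = \frac{16}{-48} + \left(4 - 1\right) \frac{7}{6} = 16 \left(- \frac{1}{48}\right) + 3 \cdot \frac{7}{6} = - \frac{1}{3} + \frac{7}{2} = \frac{19}{6}$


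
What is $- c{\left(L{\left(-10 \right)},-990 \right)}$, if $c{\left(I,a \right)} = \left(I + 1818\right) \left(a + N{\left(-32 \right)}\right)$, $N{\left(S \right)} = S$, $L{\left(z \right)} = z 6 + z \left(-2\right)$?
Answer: $1817116$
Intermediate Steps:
$L{\left(z \right)} = 4 z$ ($L{\left(z \right)} = 6 z - 2 z = 4 z$)
$c{\left(I,a \right)} = \left(-32 + a\right) \left(1818 + I\right)$ ($c{\left(I,a \right)} = \left(I + 1818\right) \left(a - 32\right) = \left(1818 + I\right) \left(-32 + a\right) = \left(-32 + a\right) \left(1818 + I\right)$)
$- c{\left(L{\left(-10 \right)},-990 \right)} = - (-58176 - 32 \cdot 4 \left(-10\right) + 1818 \left(-990\right) + 4 \left(-10\right) \left(-990\right)) = - (-58176 - -1280 - 1799820 - -39600) = - (-58176 + 1280 - 1799820 + 39600) = \left(-1\right) \left(-1817116\right) = 1817116$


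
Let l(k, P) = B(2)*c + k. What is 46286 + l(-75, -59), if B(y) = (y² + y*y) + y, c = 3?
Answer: 46241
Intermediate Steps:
B(y) = y + 2*y² (B(y) = (y² + y²) + y = 2*y² + y = y + 2*y²)
l(k, P) = 30 + k (l(k, P) = (2*(1 + 2*2))*3 + k = (2*(1 + 4))*3 + k = (2*5)*3 + k = 10*3 + k = 30 + k)
46286 + l(-75, -59) = 46286 + (30 - 75) = 46286 - 45 = 46241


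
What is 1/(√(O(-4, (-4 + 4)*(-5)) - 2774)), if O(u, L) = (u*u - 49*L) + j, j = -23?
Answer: -I*√309/927 ≈ -0.018963*I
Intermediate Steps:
O(u, L) = -23 + u² - 49*L (O(u, L) = (u*u - 49*L) - 23 = (u² - 49*L) - 23 = -23 + u² - 49*L)
1/(√(O(-4, (-4 + 4)*(-5)) - 2774)) = 1/(√((-23 + (-4)² - 49*(-4 + 4)*(-5)) - 2774)) = 1/(√((-23 + 16 - 0*(-5)) - 2774)) = 1/(√((-23 + 16 - 49*0) - 2774)) = 1/(√((-23 + 16 + 0) - 2774)) = 1/(√(-7 - 2774)) = 1/(√(-2781)) = 1/(3*I*√309) = -I*√309/927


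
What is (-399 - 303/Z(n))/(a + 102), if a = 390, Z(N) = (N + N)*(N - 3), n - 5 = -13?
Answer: -23509/28864 ≈ -0.81448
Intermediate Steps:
n = -8 (n = 5 - 13 = -8)
Z(N) = 2*N*(-3 + N) (Z(N) = (2*N)*(-3 + N) = 2*N*(-3 + N))
(-399 - 303/Z(n))/(a + 102) = (-399 - 303*(-1/(16*(-3 - 8))))/(390 + 102) = (-399 - 303/(2*(-8)*(-11)))/492 = (-399 - 303/176)*(1/492) = -70527/176*1/492 = -23509/28864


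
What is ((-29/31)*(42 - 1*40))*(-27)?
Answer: 1566/31 ≈ 50.516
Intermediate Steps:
((-29/31)*(42 - 1*40))*(-27) = ((-29*1/31)*(42 - 40))*(-27) = -29/31*2*(-27) = -58/31*(-27) = 1566/31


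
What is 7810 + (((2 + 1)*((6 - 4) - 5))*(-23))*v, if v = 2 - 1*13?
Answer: 5533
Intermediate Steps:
v = -11 (v = 2 - 13 = -11)
7810 + (((2 + 1)*((6 - 4) - 5))*(-23))*v = 7810 + (((2 + 1)*((6 - 4) - 5))*(-23))*(-11) = 7810 + ((3*(2 - 5))*(-23))*(-11) = 7810 + ((3*(-3))*(-23))*(-11) = 7810 - 9*(-23)*(-11) = 7810 + 207*(-11) = 7810 - 2277 = 5533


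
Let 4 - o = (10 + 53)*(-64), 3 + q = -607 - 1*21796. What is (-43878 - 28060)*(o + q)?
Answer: 1321501060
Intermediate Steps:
q = -22406 (q = -3 + (-607 - 1*21796) = -3 + (-607 - 21796) = -3 - 22403 = -22406)
o = 4036 (o = 4 - (10 + 53)*(-64) = 4 - 63*(-64) = 4 - 1*(-4032) = 4 + 4032 = 4036)
(-43878 - 28060)*(o + q) = (-43878 - 28060)*(4036 - 22406) = -71938*(-18370) = 1321501060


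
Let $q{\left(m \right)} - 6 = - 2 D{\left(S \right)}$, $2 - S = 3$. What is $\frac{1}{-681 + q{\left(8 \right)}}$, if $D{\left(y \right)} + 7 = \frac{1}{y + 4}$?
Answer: $- \frac{3}{1985} \approx -0.0015113$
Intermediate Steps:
$S = -1$ ($S = 2 - 3 = -1$)
$D{\left(y \right)} = -7 + \frac{1}{4 + y}$ ($D{\left(y \right)} = -7 + \frac{1}{y + 4} = -7 + \frac{1}{4 + y}$)
$q{\left(m \right)} = \frac{58}{3}$ ($q{\left(m \right)} = 6 - 2 \frac{-27 - -7}{4 - 1} = 6 - 2 \frac{-27 + 7}{3} = 6 - 2 \cdot \frac{1}{3} \left(-20\right) = 6 - - \frac{40}{3} = 6 + \frac{40}{3} = \frac{58}{3}$)
$\frac{1}{-681 + q{\left(8 \right)}} = \frac{1}{-681 + \frac{58}{3}} = \frac{1}{- \frac{1985}{3}} = - \frac{3}{1985}$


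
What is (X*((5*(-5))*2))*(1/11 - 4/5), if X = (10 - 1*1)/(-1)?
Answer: -3510/11 ≈ -319.09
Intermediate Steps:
X = -9 (X = (10 - 1)*(-1) = 9*(-1) = -9)
(X*((5*(-5))*2))*(1/11 - 4/5) = (-9*5*(-5)*2)*(1/11 - 4/5) = (-(-225)*2)*(1*(1/11) - 4*1/5) = (-9*(-50))*(1/11 - 4/5) = 450*(-39/55) = -3510/11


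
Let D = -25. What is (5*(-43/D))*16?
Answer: 688/5 ≈ 137.60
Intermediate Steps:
(5*(-43/D))*16 = (5*(-43/(-25)))*16 = (5*(-43*(-1/25)))*16 = (5*(43/25))*16 = (43/5)*16 = 688/5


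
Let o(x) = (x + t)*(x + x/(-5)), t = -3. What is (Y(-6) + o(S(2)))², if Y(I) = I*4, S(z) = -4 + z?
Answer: 256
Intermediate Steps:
Y(I) = 4*I
o(x) = 4*x*(-3 + x)/5 (o(x) = (x - 3)*(x + x/(-5)) = (-3 + x)*(x + x*(-⅕)) = (-3 + x)*(x - x/5) = (-3 + x)*(4*x/5) = 4*x*(-3 + x)/5)
(Y(-6) + o(S(2)))² = (4*(-6) + 4*(-4 + 2)*(-3 + (-4 + 2))/5)² = (-24 + (⅘)*(-2)*(-3 - 2))² = (-24 + (⅘)*(-2)*(-5))² = (-24 + 8)² = (-16)² = 256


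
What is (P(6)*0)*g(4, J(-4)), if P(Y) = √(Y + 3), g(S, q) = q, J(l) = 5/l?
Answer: 0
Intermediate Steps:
P(Y) = √(3 + Y)
(P(6)*0)*g(4, J(-4)) = (√(3 + 6)*0)*(5/(-4)) = (√9*0)*(5*(-¼)) = (3*0)*(-5/4) = 0*(-5/4) = 0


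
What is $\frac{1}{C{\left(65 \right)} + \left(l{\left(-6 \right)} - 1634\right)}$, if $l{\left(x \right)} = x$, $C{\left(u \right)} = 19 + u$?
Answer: $- \frac{1}{1556} \approx -0.00064267$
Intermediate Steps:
$\frac{1}{C{\left(65 \right)} + \left(l{\left(-6 \right)} - 1634\right)} = \frac{1}{\left(19 + 65\right) - 1640} = \frac{1}{84 - 1640} = \frac{1}{-1556} = - \frac{1}{1556}$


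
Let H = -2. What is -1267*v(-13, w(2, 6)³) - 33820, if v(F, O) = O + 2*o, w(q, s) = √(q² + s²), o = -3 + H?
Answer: -21150 - 101360*√10 ≈ -3.4168e+5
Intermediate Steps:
o = -5 (o = -3 - 2 = -5)
v(F, O) = -10 + O (v(F, O) = O + 2*(-5) = O - 10 = -10 + O)
-1267*v(-13, w(2, 6)³) - 33820 = -1267*(-10 + (√(2² + 6²))³) - 33820 = -1267*(-10 + (√(4 + 36))³) - 33820 = -1267*(-10 + (√40)³) - 33820 = -1267*(-10 + (2*√10)³) - 33820 = -1267*(-10 + 80*√10) - 33820 = (12670 - 101360*√10) - 33820 = -21150 - 101360*√10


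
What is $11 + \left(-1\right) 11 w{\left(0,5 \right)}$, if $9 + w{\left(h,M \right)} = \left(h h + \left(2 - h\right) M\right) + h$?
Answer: $0$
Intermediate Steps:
$w{\left(h,M \right)} = -9 + h + h^{2} + M \left(2 - h\right)$ ($w{\left(h,M \right)} = -9 + \left(\left(h h + \left(2 - h\right) M\right) + h\right) = -9 + \left(\left(h^{2} + M \left(2 - h\right)\right) + h\right) = -9 + \left(h + h^{2} + M \left(2 - h\right)\right) = -9 + h + h^{2} + M \left(2 - h\right)$)
$11 + \left(-1\right) 11 w{\left(0,5 \right)} = 11 + \left(-1\right) 11 \left(-9 + 0 + 0^{2} + 2 \cdot 5 - 5 \cdot 0\right) = 11 - 11 \left(-9 + 0 + 0 + 10 + 0\right) = 11 - 11 = 0$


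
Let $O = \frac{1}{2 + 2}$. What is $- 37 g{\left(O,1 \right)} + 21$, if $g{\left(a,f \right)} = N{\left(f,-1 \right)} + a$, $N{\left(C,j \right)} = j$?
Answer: $\frac{195}{4} \approx 48.75$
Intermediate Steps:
$O = \frac{1}{4} \approx 0.25$
$g{\left(a,f \right)} = -1 + a$
$- 37 g{\left(O,1 \right)} + 21 = - 37 \left(-1 + \frac{1}{4}\right) + 21 = \left(-37\right) \left(- \frac{3}{4}\right) + 21 = \frac{111}{4} + 21 = \frac{195}{4}$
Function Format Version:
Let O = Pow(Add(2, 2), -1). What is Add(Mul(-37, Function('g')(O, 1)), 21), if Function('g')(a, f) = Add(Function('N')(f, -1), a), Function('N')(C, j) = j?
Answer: Rational(195, 4) ≈ 48.750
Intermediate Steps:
O = Rational(1, 4) (O = Pow(4, -1) = Rational(1, 4) ≈ 0.25000)
Function('g')(a, f) = Add(-1, a)
Add(Mul(-37, Function('g')(O, 1)), 21) = Add(Mul(-37, Add(-1, Rational(1, 4))), 21) = Add(Mul(-37, Rational(-3, 4)), 21) = Add(Rational(111, 4), 21) = Rational(195, 4)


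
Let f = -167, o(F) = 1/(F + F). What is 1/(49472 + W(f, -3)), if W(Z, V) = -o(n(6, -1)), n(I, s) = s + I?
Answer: 10/494719 ≈ 2.0213e-5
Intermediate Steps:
n(I, s) = I + s
o(F) = 1/(2*F)
W(Z, V) = -1/10 (W(Z, V) = -1/(2*(6 - 1)) = -1/(2*5) = -1*1/10 = -1/10)
1/(49472 + W(f, -3)) = 1/(49472 - 1/10) = 1/(494719/10) = 10/494719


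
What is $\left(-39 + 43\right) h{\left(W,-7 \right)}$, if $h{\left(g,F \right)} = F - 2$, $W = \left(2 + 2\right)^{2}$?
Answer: $-36$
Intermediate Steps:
$W = 16$ ($W = 4^{2} = 16$)
$h{\left(g,F \right)} = -2 + F$
$\left(-39 + 43\right) h{\left(W,-7 \right)} = \left(-39 + 43\right) \left(-2 - 7\right) = 4 \left(-9\right) = -36$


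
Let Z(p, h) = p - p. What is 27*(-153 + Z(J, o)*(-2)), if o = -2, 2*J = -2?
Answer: -4131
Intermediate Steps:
J = -1 (J = (½)*(-2) = -1)
Z(p, h) = 0
27*(-153 + Z(J, o)*(-2)) = 27*(-153 + 0*(-2)) = 27*(-153 + 0) = 27*(-153) = -4131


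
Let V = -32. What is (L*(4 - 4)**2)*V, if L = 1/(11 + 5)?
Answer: 0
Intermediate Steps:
L = 1/16 ≈ 0.062500
(L*(4 - 4)**2)*V = ((4 - 4)**2/16)*(-32) = ((1/16)*0**2)*(-32) = ((1/16)*0)*(-32) = 0*(-32) = 0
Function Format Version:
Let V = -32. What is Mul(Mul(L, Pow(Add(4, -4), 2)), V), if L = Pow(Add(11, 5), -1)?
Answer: 0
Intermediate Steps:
L = Rational(1, 16) (L = Pow(16, -1) = Rational(1, 16) ≈ 0.062500)
Mul(Mul(L, Pow(Add(4, -4), 2)), V) = Mul(Mul(Rational(1, 16), Pow(Add(4, -4), 2)), -32) = Mul(Mul(Rational(1, 16), Pow(0, 2)), -32) = Mul(Mul(Rational(1, 16), 0), -32) = Mul(0, -32) = 0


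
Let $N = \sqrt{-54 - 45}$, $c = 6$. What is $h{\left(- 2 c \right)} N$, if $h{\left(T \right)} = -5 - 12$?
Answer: $- 51 i \sqrt{11} \approx - 169.15 i$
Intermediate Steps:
$h{\left(T \right)} = -17$ ($h{\left(T \right)} = -5 - 12 = -17$)
$N = 3 i \sqrt{11}$ ($N = \sqrt{-99} = 3 i \sqrt{11} \approx 9.9499 i$)
$h{\left(- 2 c \right)} N = - 17 \cdot 3 i \sqrt{11} = - 51 i \sqrt{11}$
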